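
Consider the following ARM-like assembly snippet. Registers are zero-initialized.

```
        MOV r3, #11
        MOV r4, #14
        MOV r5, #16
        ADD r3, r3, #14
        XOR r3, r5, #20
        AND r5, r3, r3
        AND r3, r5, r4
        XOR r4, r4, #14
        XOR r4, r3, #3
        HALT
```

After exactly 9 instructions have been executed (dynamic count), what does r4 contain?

7

MOV r3, #11 → r3=11
MOV r4, #14 → r4=14
MOV r5, #16 → r5=16
ADD r3, r3, #14 → r3=11+14=25
XOR r3, r5, #20 → r3=16^20=4
AND r5, r3, r3 → r5=4&4=4
AND r3, r5, r4 → r3=4&14=4
XOR r4, r4, #14 → r4=14^14=0
XOR r4, r3, #3 → r4=4^3=7
After step 9: r4 = 7.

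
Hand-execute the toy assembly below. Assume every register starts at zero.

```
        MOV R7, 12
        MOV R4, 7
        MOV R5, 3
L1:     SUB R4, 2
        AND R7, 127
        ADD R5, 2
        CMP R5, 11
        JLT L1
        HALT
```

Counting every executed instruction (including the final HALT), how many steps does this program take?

24

R7=12
R4=7
R5=3
R4=7-2=5
R7=12&127=12
R5=3+2=5
CMP R5, 11  (cmp 5,11)
JLT L1: taken
R4=5-2=3
R7=12&127=12
R5=5+2=7
CMP R5, 11  (cmp 7,11)
JLT L1: taken
R4=3-2=1
R7=12&127=12
R5=7+2=9
CMP R5, 11  (cmp 9,11)
JLT L1: taken
R4=1-2=-1
R7=12&127=12
R5=9+2=11
CMP R5, 11  (cmp 11,11)
JLT L1: not taken
halt.
Total executed instructions: 24.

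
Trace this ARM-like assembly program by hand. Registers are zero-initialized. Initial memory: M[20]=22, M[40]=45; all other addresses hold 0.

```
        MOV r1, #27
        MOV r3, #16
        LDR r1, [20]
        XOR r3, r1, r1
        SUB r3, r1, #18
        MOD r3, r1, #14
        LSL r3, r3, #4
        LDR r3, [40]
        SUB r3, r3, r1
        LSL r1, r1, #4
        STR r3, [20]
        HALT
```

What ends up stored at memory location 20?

23

r1=27
r3=16
r1=M[20]=22
r3=22^22=0
r3=22-18=4
r3=22%14=8
r3=8<<4=128
r3=M[40]=45
r3=45-22=23
r1=22<<4=352
STR r3, [20] → M[20]=23
halt.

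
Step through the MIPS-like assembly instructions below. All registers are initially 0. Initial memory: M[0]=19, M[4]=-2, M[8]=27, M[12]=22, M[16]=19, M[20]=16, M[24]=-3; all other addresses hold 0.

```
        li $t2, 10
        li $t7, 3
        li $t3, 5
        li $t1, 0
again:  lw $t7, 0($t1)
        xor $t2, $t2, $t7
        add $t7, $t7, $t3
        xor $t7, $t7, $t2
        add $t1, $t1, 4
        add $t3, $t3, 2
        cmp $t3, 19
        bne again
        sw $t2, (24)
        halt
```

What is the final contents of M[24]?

20

after li $t2, 10: $t2=10
after li $t7, 3: $t7=3
after li $t3, 5: $t3=5
after li $t1, 0: $t1=0
after lw $t7, 0($t1): $t7=M[0]=19
after xor $t2, $t2, $t7: $t2=10^19=25
after add $t7, $t7, $t3: $t7=19+5=24
after xor $t7, $t7, $t2: $t7=24^25=1
after add $t1, $t1, 4: $t1=0+4=4
after add $t3, $t3, 2: $t3=5+2=7
cmp $t3, 19  (cmp 7,19)
bne again: taken
after lw $t7, 0($t1): $t7=M[4]=-2
after xor $t2, $t2, $t7: $t2=25^(-2)=-25
after add $t7, $t7, $t3: $t7=(-2)+7=5
after xor $t7, $t7, $t2: $t7=5^(-25)=-30
after add $t1, $t1, 4: $t1=4+4=8
after add $t3, $t3, 2: $t3=7+2=9
cmp $t3, 19  (cmp 9,19)
bne again: taken
after lw $t7, 0($t1): $t7=M[8]=27
after xor $t2, $t2, $t7: $t2=(-25)^27=-4
after add $t7, $t7, $t3: $t7=27+9=36
after xor $t7, $t7, $t2: $t7=36^(-4)=-40
after add $t1, $t1, 4: $t1=8+4=12
after add $t3, $t3, 2: $t3=9+2=11
cmp $t3, 19  (cmp 11,19)
bne again: taken
after lw $t7, 0($t1): $t7=M[12]=22
after xor $t2, $t2, $t7: $t2=(-4)^22=-22
after add $t7, $t7, $t3: $t7=22+11=33
after xor $t7, $t7, $t2: $t7=33^(-22)=-53
after add $t1, $t1, 4: $t1=12+4=16
after add $t3, $t3, 2: $t3=11+2=13
cmp $t3, 19  (cmp 13,19)
bne again: taken
after lw $t7, 0($t1): $t7=M[16]=19
after xor $t2, $t2, $t7: $t2=(-22)^19=-7
after add $t7, $t7, $t3: $t7=19+13=32
after xor $t7, $t7, $t2: $t7=32^(-7)=-39
after add $t1, $t1, 4: $t1=16+4=20
after add $t3, $t3, 2: $t3=13+2=15
cmp $t3, 19  (cmp 15,19)
bne again: taken
after lw $t7, 0($t1): $t7=M[20]=16
after xor $t2, $t2, $t7: $t2=(-7)^16=-23
after add $t7, $t7, $t3: $t7=16+15=31
after xor $t7, $t7, $t2: $t7=31^(-23)=-10
after add $t1, $t1, 4: $t1=20+4=24
after add $t3, $t3, 2: $t3=15+2=17
cmp $t3, 19  (cmp 17,19)
bne again: taken
after lw $t7, 0($t1): $t7=M[24]=-3
after xor $t2, $t2, $t7: $t2=(-23)^(-3)=20
after add $t7, $t7, $t3: $t7=(-3)+17=14
after xor $t7, $t7, $t2: $t7=14^20=26
after add $t1, $t1, 4: $t1=24+4=28
after add $t3, $t3, 2: $t3=17+2=19
cmp $t3, 19  (cmp 19,19)
bne again: not taken
sw $t2, (24) → M[24]=20
halt.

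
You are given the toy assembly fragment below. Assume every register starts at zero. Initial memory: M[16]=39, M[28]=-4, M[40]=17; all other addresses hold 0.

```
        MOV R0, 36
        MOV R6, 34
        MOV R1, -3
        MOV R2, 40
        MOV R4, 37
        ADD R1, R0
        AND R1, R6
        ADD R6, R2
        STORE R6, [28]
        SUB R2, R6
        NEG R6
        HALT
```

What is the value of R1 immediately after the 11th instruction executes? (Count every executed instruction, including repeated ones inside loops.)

32

after MOV R0, 36: R0=36
after MOV R6, 34: R6=34
after MOV R1, -3: R1=-3
after MOV R2, 40: R2=40
after MOV R4, 37: R4=37
after ADD R1, R0: R1=(-3)+36=33
after AND R1, R6: R1=33&34=32
after ADD R6, R2: R6=34+40=74
STORE R6, [28] → M[28]=74
after SUB R2, R6: R2=40-74=-34
after NEG R6: R6=-(74)=-74
After step 11: R1 = 32.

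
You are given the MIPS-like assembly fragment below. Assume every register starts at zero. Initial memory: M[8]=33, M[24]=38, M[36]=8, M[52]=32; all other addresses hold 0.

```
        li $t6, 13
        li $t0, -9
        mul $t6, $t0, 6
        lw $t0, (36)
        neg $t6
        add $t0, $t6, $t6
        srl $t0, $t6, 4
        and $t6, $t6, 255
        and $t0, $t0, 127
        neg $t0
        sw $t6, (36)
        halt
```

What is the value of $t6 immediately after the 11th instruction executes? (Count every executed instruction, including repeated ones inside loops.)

li $t6, 13 → $t6=13
li $t0, -9 → $t0=-9
mul $t6, $t0, 6 → $t6=(-9)*6=-54
lw $t0, (36) → $t0=M[36]=8
neg $t6 → $t6=-(-54)=54
add $t0, $t6, $t6 → $t0=54+54=108
srl $t0, $t6, 4 → $t0=54>>4=3
and $t6, $t6, 255 → $t6=54&255=54
and $t0, $t0, 127 → $t0=3&127=3
neg $t0 → $t0=-(3)=-3
sw $t6, (36) → M[36]=54
After step 11: $t6 = 54.

54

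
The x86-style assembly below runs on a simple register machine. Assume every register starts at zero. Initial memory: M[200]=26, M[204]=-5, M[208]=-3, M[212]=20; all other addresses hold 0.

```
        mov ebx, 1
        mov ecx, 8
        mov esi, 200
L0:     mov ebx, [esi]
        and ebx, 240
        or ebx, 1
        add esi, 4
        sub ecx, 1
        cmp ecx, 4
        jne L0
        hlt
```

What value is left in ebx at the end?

ebx=1
ecx=8
esi=200
ebx=M[200]=26
ebx=26&240=16
ebx=16|1=17
esi=200+4=204
ecx=8-1=7
cmp ecx, 4  (cmp 7,4)
jne L0: taken
ebx=M[204]=-5
ebx=(-5)&240=240
ebx=240|1=241
esi=204+4=208
ecx=7-1=6
cmp ecx, 4  (cmp 6,4)
jne L0: taken
ebx=M[208]=-3
ebx=(-3)&240=240
ebx=240|1=241
esi=208+4=212
ecx=6-1=5
cmp ecx, 4  (cmp 5,4)
jne L0: taken
ebx=M[212]=20
ebx=20&240=16
ebx=16|1=17
esi=212+4=216
ecx=5-1=4
cmp ecx, 4  (cmp 4,4)
jne L0: not taken
halt.

17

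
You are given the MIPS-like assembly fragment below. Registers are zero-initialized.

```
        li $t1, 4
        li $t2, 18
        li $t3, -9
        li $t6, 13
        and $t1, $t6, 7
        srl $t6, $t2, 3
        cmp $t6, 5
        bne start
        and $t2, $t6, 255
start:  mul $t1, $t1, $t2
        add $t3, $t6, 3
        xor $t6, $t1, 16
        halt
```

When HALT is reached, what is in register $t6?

74

after li $t1, 4: $t1=4
after li $t2, 18: $t2=18
after li $t3, -9: $t3=-9
after li $t6, 13: $t6=13
after and $t1, $t6, 7: $t1=13&7=5
after srl $t6, $t2, 3: $t6=18>>3=2
cmp $t6, 5  (cmp 2,5)
bne start: taken
after mul $t1, $t1, $t2: $t1=5*18=90
after add $t3, $t6, 3: $t3=2+3=5
after xor $t6, $t1, 16: $t6=90^16=74
halt.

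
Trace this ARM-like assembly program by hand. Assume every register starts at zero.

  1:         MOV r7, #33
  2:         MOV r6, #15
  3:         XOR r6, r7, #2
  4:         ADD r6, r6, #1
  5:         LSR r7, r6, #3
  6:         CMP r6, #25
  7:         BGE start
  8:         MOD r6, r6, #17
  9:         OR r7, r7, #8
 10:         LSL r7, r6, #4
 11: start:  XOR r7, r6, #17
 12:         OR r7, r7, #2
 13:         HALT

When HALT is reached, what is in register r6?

36

MOV r7, #33 → r7=33
MOV r6, #15 → r6=15
XOR r6, r7, #2 → r6=33^2=35
ADD r6, r6, #1 → r6=35+1=36
LSR r7, r6, #3 → r7=36>>3=4
CMP r6, #25  (cmp 36,25)
BGE start: taken
XOR r7, r6, #17 → r7=36^17=53
OR r7, r7, #2 → r7=53|2=55
halt.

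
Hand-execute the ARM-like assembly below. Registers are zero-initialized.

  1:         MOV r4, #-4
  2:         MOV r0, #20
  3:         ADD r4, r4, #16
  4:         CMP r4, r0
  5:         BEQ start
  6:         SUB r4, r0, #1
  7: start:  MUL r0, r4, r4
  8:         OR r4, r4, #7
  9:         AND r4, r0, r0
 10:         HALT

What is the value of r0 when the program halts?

361

r4=-4
r0=20
r4=(-4)+16=12
CMP r4, r0  (cmp 12,20)
BEQ start: not taken
r4=20-1=19
r0=19*19=361
r4=19|7=23
r4=361&361=361
halt.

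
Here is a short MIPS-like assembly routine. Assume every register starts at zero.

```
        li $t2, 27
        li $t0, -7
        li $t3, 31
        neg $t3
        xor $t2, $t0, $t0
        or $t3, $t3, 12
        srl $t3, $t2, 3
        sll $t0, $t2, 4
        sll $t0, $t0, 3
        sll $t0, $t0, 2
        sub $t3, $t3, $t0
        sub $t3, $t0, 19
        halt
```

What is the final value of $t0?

$t2=27
$t0=-7
$t3=31
$t3=-(31)=-31
$t2=(-7)^(-7)=0
$t3=(-31)|12=-19
$t3=0>>3=0
$t0=0<<4=0
$t0=0<<3=0
$t0=0<<2=0
$t3=0-0=0
$t3=0-19=-19
halt.

0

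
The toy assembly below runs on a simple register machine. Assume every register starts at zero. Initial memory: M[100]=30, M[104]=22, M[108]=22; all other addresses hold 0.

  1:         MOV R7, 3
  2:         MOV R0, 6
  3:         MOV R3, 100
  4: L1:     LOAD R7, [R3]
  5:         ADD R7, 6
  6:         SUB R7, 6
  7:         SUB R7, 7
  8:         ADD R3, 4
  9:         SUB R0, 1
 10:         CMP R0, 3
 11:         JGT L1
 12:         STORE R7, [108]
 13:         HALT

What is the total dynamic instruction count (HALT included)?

29

after MOV R7, 3: R7=3
after MOV R0, 6: R0=6
after MOV R3, 100: R3=100
after LOAD R7, [R3]: R7=M[100]=30
after ADD R7, 6: R7=30+6=36
after SUB R7, 6: R7=36-6=30
after SUB R7, 7: R7=30-7=23
after ADD R3, 4: R3=100+4=104
after SUB R0, 1: R0=6-1=5
CMP R0, 3  (cmp 5,3)
JGT L1: taken
after LOAD R7, [R3]: R7=M[104]=22
after ADD R7, 6: R7=22+6=28
after SUB R7, 6: R7=28-6=22
after SUB R7, 7: R7=22-7=15
after ADD R3, 4: R3=104+4=108
after SUB R0, 1: R0=5-1=4
CMP R0, 3  (cmp 4,3)
JGT L1: taken
after LOAD R7, [R3]: R7=M[108]=22
after ADD R7, 6: R7=22+6=28
after SUB R7, 6: R7=28-6=22
after SUB R7, 7: R7=22-7=15
after ADD R3, 4: R3=108+4=112
after SUB R0, 1: R0=4-1=3
CMP R0, 3  (cmp 3,3)
JGT L1: not taken
STORE R7, [108] → M[108]=15
halt.
Total executed instructions: 29.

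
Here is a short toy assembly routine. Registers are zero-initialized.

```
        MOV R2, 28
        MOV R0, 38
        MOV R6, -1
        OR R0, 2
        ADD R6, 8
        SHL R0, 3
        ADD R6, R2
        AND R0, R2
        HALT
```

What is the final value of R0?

R2=28
R0=38
R6=-1
R0=38|2=38
R6=(-1)+8=7
R0=38<<3=304
R6=7+28=35
R0=304&28=16
halt.

16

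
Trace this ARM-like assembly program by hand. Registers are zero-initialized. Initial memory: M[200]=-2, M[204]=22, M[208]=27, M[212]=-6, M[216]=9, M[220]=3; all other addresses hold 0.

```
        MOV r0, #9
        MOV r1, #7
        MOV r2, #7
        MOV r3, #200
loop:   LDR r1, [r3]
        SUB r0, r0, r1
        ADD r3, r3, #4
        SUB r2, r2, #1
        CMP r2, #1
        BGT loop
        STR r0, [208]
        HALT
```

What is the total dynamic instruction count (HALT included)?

after MOV r0, #9: r0=9
after MOV r1, #7: r1=7
after MOV r2, #7: r2=7
after MOV r3, #200: r3=200
after LDR r1, [r3]: r1=M[200]=-2
after SUB r0, r0, r1: r0=9-(-2)=11
after ADD r3, r3, #4: r3=200+4=204
after SUB r2, r2, #1: r2=7-1=6
CMP r2, #1  (cmp 6,1)
BGT loop: taken
after LDR r1, [r3]: r1=M[204]=22
after SUB r0, r0, r1: r0=11-22=-11
after ADD r3, r3, #4: r3=204+4=208
after SUB r2, r2, #1: r2=6-1=5
CMP r2, #1  (cmp 5,1)
BGT loop: taken
after LDR r1, [r3]: r1=M[208]=27
after SUB r0, r0, r1: r0=(-11)-27=-38
after ADD r3, r3, #4: r3=208+4=212
after SUB r2, r2, #1: r2=5-1=4
CMP r2, #1  (cmp 4,1)
BGT loop: taken
after LDR r1, [r3]: r1=M[212]=-6
after SUB r0, r0, r1: r0=(-38)-(-6)=-32
after ADD r3, r3, #4: r3=212+4=216
after SUB r2, r2, #1: r2=4-1=3
CMP r2, #1  (cmp 3,1)
BGT loop: taken
after LDR r1, [r3]: r1=M[216]=9
after SUB r0, r0, r1: r0=(-32)-9=-41
after ADD r3, r3, #4: r3=216+4=220
after SUB r2, r2, #1: r2=3-1=2
CMP r2, #1  (cmp 2,1)
BGT loop: taken
after LDR r1, [r3]: r1=M[220]=3
after SUB r0, r0, r1: r0=(-41)-3=-44
after ADD r3, r3, #4: r3=220+4=224
after SUB r2, r2, #1: r2=2-1=1
CMP r2, #1  (cmp 1,1)
BGT loop: not taken
STR r0, [208] → M[208]=-44
halt.
Total executed instructions: 42.

42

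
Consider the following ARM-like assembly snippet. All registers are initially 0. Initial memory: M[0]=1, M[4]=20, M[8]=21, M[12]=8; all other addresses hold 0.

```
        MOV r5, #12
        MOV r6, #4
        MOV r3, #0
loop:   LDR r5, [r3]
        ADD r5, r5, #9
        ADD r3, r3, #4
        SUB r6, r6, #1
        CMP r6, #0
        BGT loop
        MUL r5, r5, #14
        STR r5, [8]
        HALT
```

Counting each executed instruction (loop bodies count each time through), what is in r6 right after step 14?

2

MOV r5, #12 → r5=12
MOV r6, #4 → r6=4
MOV r3, #0 → r3=0
LDR r5, [r3] → r5=M[0]=1
ADD r5, r5, #9 → r5=1+9=10
ADD r3, r3, #4 → r3=0+4=4
SUB r6, r6, #1 → r6=4-1=3
CMP r6, #0  (cmp 3,0)
BGT loop: taken
LDR r5, [r3] → r5=M[4]=20
ADD r5, r5, #9 → r5=20+9=29
ADD r3, r3, #4 → r3=4+4=8
SUB r6, r6, #1 → r6=3-1=2
CMP r6, #0  (cmp 2,0)
After step 14: r6 = 2.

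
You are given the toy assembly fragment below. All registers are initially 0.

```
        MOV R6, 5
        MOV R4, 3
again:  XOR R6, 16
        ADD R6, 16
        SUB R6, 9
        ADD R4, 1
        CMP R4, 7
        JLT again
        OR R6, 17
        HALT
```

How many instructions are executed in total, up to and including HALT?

MOV R6, 5 → R6=5
MOV R4, 3 → R4=3
XOR R6, 16 → R6=5^16=21
ADD R6, 16 → R6=21+16=37
SUB R6, 9 → R6=37-9=28
ADD R4, 1 → R4=3+1=4
CMP R4, 7  (cmp 4,7)
JLT again: taken
XOR R6, 16 → R6=28^16=12
ADD R6, 16 → R6=12+16=28
SUB R6, 9 → R6=28-9=19
ADD R4, 1 → R4=4+1=5
CMP R4, 7  (cmp 5,7)
JLT again: taken
XOR R6, 16 → R6=19^16=3
ADD R6, 16 → R6=3+16=19
SUB R6, 9 → R6=19-9=10
ADD R4, 1 → R4=5+1=6
CMP R4, 7  (cmp 6,7)
JLT again: taken
XOR R6, 16 → R6=10^16=26
ADD R6, 16 → R6=26+16=42
SUB R6, 9 → R6=42-9=33
ADD R4, 1 → R4=6+1=7
CMP R4, 7  (cmp 7,7)
JLT again: not taken
OR R6, 17 → R6=33|17=49
halt.
Total executed instructions: 28.

28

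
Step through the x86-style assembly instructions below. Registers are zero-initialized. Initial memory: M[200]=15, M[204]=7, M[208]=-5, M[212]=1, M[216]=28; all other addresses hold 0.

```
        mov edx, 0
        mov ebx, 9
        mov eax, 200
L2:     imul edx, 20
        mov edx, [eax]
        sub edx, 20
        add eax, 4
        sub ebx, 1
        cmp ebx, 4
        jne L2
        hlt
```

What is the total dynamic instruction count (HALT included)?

mov edx, 0 → edx=0
mov ebx, 9 → ebx=9
mov eax, 200 → eax=200
imul edx, 20 → edx=0*20=0
mov edx, [eax] → edx=M[200]=15
sub edx, 20 → edx=15-20=-5
add eax, 4 → eax=200+4=204
sub ebx, 1 → ebx=9-1=8
cmp ebx, 4  (cmp 8,4)
jne L2: taken
imul edx, 20 → edx=(-5)*20=-100
mov edx, [eax] → edx=M[204]=7
sub edx, 20 → edx=7-20=-13
add eax, 4 → eax=204+4=208
sub ebx, 1 → ebx=8-1=7
cmp ebx, 4  (cmp 7,4)
jne L2: taken
imul edx, 20 → edx=(-13)*20=-260
mov edx, [eax] → edx=M[208]=-5
sub edx, 20 → edx=(-5)-20=-25
add eax, 4 → eax=208+4=212
sub ebx, 1 → ebx=7-1=6
cmp ebx, 4  (cmp 6,4)
jne L2: taken
imul edx, 20 → edx=(-25)*20=-500
mov edx, [eax] → edx=M[212]=1
sub edx, 20 → edx=1-20=-19
add eax, 4 → eax=212+4=216
sub ebx, 1 → ebx=6-1=5
cmp ebx, 4  (cmp 5,4)
jne L2: taken
imul edx, 20 → edx=(-19)*20=-380
mov edx, [eax] → edx=M[216]=28
sub edx, 20 → edx=28-20=8
add eax, 4 → eax=216+4=220
sub ebx, 1 → ebx=5-1=4
cmp ebx, 4  (cmp 4,4)
jne L2: not taken
halt.
Total executed instructions: 39.

39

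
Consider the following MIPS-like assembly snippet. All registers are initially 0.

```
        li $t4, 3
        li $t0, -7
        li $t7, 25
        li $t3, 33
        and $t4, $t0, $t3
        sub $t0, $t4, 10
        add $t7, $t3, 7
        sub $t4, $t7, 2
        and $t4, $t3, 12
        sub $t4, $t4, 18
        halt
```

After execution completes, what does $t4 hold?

-18

after li $t4, 3: $t4=3
after li $t0, -7: $t0=-7
after li $t7, 25: $t7=25
after li $t3, 33: $t3=33
after and $t4, $t0, $t3: $t4=(-7)&33=33
after sub $t0, $t4, 10: $t0=33-10=23
after add $t7, $t3, 7: $t7=33+7=40
after sub $t4, $t7, 2: $t4=40-2=38
after and $t4, $t3, 12: $t4=33&12=0
after sub $t4, $t4, 18: $t4=0-18=-18
halt.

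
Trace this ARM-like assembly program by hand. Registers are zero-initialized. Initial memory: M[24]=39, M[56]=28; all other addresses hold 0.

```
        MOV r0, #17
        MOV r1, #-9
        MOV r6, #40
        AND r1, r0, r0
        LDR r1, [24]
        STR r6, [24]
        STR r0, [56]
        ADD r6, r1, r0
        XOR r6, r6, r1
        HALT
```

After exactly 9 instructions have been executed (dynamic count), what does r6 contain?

31

MOV r0, #17 → r0=17
MOV r1, #-9 → r1=-9
MOV r6, #40 → r6=40
AND r1, r0, r0 → r1=17&17=17
LDR r1, [24] → r1=M[24]=39
STR r6, [24] → M[24]=40
STR r0, [56] → M[56]=17
ADD r6, r1, r0 → r6=39+17=56
XOR r6, r6, r1 → r6=56^39=31
After step 9: r6 = 31.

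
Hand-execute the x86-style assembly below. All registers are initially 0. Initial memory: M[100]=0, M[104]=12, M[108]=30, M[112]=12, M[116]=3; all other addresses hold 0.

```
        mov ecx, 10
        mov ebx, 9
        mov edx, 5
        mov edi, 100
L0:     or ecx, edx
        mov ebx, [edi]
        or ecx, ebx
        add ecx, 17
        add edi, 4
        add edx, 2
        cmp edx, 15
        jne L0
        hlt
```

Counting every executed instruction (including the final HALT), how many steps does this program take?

45

mov ecx, 10 → ecx=10
mov ebx, 9 → ebx=9
mov edx, 5 → edx=5
mov edi, 100 → edi=100
or ecx, edx → ecx=10|5=15
mov ebx, [edi] → ebx=M[100]=0
or ecx, ebx → ecx=15|0=15
add ecx, 17 → ecx=15+17=32
add edi, 4 → edi=100+4=104
add edx, 2 → edx=5+2=7
cmp edx, 15  (cmp 7,15)
jne L0: taken
or ecx, edx → ecx=32|7=39
mov ebx, [edi] → ebx=M[104]=12
or ecx, ebx → ecx=39|12=47
add ecx, 17 → ecx=47+17=64
add edi, 4 → edi=104+4=108
add edx, 2 → edx=7+2=9
cmp edx, 15  (cmp 9,15)
jne L0: taken
or ecx, edx → ecx=64|9=73
mov ebx, [edi] → ebx=M[108]=30
or ecx, ebx → ecx=73|30=95
add ecx, 17 → ecx=95+17=112
add edi, 4 → edi=108+4=112
add edx, 2 → edx=9+2=11
cmp edx, 15  (cmp 11,15)
jne L0: taken
or ecx, edx → ecx=112|11=123
mov ebx, [edi] → ebx=M[112]=12
or ecx, ebx → ecx=123|12=127
add ecx, 17 → ecx=127+17=144
add edi, 4 → edi=112+4=116
add edx, 2 → edx=11+2=13
cmp edx, 15  (cmp 13,15)
jne L0: taken
or ecx, edx → ecx=144|13=157
mov ebx, [edi] → ebx=M[116]=3
or ecx, ebx → ecx=157|3=159
add ecx, 17 → ecx=159+17=176
add edi, 4 → edi=116+4=120
add edx, 2 → edx=13+2=15
cmp edx, 15  (cmp 15,15)
jne L0: not taken
halt.
Total executed instructions: 45.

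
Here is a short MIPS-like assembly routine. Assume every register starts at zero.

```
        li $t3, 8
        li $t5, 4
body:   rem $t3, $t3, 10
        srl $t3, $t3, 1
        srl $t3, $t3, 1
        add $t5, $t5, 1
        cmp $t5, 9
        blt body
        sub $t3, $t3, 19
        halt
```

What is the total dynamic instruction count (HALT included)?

li $t3, 8 → $t3=8
li $t5, 4 → $t5=4
rem $t3, $t3, 10 → $t3=8%10=8
srl $t3, $t3, 1 → $t3=8>>1=4
srl $t3, $t3, 1 → $t3=4>>1=2
add $t5, $t5, 1 → $t5=4+1=5
cmp $t5, 9  (cmp 5,9)
blt body: taken
rem $t3, $t3, 10 → $t3=2%10=2
srl $t3, $t3, 1 → $t3=2>>1=1
srl $t3, $t3, 1 → $t3=1>>1=0
add $t5, $t5, 1 → $t5=5+1=6
cmp $t5, 9  (cmp 6,9)
blt body: taken
rem $t3, $t3, 10 → $t3=0%10=0
srl $t3, $t3, 1 → $t3=0>>1=0
srl $t3, $t3, 1 → $t3=0>>1=0
add $t5, $t5, 1 → $t5=6+1=7
cmp $t5, 9  (cmp 7,9)
blt body: taken
rem $t3, $t3, 10 → $t3=0%10=0
srl $t3, $t3, 1 → $t3=0>>1=0
srl $t3, $t3, 1 → $t3=0>>1=0
add $t5, $t5, 1 → $t5=7+1=8
cmp $t5, 9  (cmp 8,9)
blt body: taken
rem $t3, $t3, 10 → $t3=0%10=0
srl $t3, $t3, 1 → $t3=0>>1=0
srl $t3, $t3, 1 → $t3=0>>1=0
add $t5, $t5, 1 → $t5=8+1=9
cmp $t5, 9  (cmp 9,9)
blt body: not taken
sub $t3, $t3, 19 → $t3=0-19=-19
halt.
Total executed instructions: 34.

34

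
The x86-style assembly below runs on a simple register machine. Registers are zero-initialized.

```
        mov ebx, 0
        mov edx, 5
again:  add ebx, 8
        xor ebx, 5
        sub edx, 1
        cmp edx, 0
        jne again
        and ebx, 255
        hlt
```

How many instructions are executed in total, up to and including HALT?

mov ebx, 0 → ebx=0
mov edx, 5 → edx=5
add ebx, 8 → ebx=0+8=8
xor ebx, 5 → ebx=8^5=13
sub edx, 1 → edx=5-1=4
cmp edx, 0  (cmp 4,0)
jne again: taken
add ebx, 8 → ebx=13+8=21
xor ebx, 5 → ebx=21^5=16
sub edx, 1 → edx=4-1=3
cmp edx, 0  (cmp 3,0)
jne again: taken
add ebx, 8 → ebx=16+8=24
xor ebx, 5 → ebx=24^5=29
sub edx, 1 → edx=3-1=2
cmp edx, 0  (cmp 2,0)
jne again: taken
add ebx, 8 → ebx=29+8=37
xor ebx, 5 → ebx=37^5=32
sub edx, 1 → edx=2-1=1
cmp edx, 0  (cmp 1,0)
jne again: taken
add ebx, 8 → ebx=32+8=40
xor ebx, 5 → ebx=40^5=45
sub edx, 1 → edx=1-1=0
cmp edx, 0  (cmp 0,0)
jne again: not taken
and ebx, 255 → ebx=45&255=45
halt.
Total executed instructions: 29.

29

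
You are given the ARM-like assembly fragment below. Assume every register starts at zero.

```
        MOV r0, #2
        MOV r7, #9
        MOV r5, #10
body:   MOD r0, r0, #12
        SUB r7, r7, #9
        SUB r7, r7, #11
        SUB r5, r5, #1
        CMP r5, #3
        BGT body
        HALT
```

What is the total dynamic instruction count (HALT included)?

46

after MOV r0, #2: r0=2
after MOV r7, #9: r7=9
after MOV r5, #10: r5=10
after MOD r0, r0, #12: r0=2%12=2
after SUB r7, r7, #9: r7=9-9=0
after SUB r7, r7, #11: r7=0-11=-11
after SUB r5, r5, #1: r5=10-1=9
CMP r5, #3  (cmp 9,3)
BGT body: taken
after MOD r0, r0, #12: r0=2%12=2
after SUB r7, r7, #9: r7=(-11)-9=-20
after SUB r7, r7, #11: r7=(-20)-11=-31
after SUB r5, r5, #1: r5=9-1=8
CMP r5, #3  (cmp 8,3)
BGT body: taken
after MOD r0, r0, #12: r0=2%12=2
after SUB r7, r7, #9: r7=(-31)-9=-40
after SUB r7, r7, #11: r7=(-40)-11=-51
after SUB r5, r5, #1: r5=8-1=7
CMP r5, #3  (cmp 7,3)
BGT body: taken
after MOD r0, r0, #12: r0=2%12=2
after SUB r7, r7, #9: r7=(-51)-9=-60
after SUB r7, r7, #11: r7=(-60)-11=-71
after SUB r5, r5, #1: r5=7-1=6
CMP r5, #3  (cmp 6,3)
BGT body: taken
after MOD r0, r0, #12: r0=2%12=2
after SUB r7, r7, #9: r7=(-71)-9=-80
after SUB r7, r7, #11: r7=(-80)-11=-91
after SUB r5, r5, #1: r5=6-1=5
CMP r5, #3  (cmp 5,3)
BGT body: taken
after MOD r0, r0, #12: r0=2%12=2
after SUB r7, r7, #9: r7=(-91)-9=-100
after SUB r7, r7, #11: r7=(-100)-11=-111
after SUB r5, r5, #1: r5=5-1=4
CMP r5, #3  (cmp 4,3)
BGT body: taken
after MOD r0, r0, #12: r0=2%12=2
after SUB r7, r7, #9: r7=(-111)-9=-120
after SUB r7, r7, #11: r7=(-120)-11=-131
after SUB r5, r5, #1: r5=4-1=3
CMP r5, #3  (cmp 3,3)
BGT body: not taken
halt.
Total executed instructions: 46.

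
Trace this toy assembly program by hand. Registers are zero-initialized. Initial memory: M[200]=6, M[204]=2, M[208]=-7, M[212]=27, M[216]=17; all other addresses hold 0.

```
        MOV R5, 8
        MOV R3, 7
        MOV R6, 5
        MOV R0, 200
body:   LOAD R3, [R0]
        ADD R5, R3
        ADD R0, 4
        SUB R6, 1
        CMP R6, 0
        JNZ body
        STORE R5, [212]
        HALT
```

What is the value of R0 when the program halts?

MOV R5, 8 → R5=8
MOV R3, 7 → R3=7
MOV R6, 5 → R6=5
MOV R0, 200 → R0=200
LOAD R3, [R0] → R3=M[200]=6
ADD R5, R3 → R5=8+6=14
ADD R0, 4 → R0=200+4=204
SUB R6, 1 → R6=5-1=4
CMP R6, 0  (cmp 4,0)
JNZ body: taken
LOAD R3, [R0] → R3=M[204]=2
ADD R5, R3 → R5=14+2=16
ADD R0, 4 → R0=204+4=208
SUB R6, 1 → R6=4-1=3
CMP R6, 0  (cmp 3,0)
JNZ body: taken
LOAD R3, [R0] → R3=M[208]=-7
ADD R5, R3 → R5=16+(-7)=9
ADD R0, 4 → R0=208+4=212
SUB R6, 1 → R6=3-1=2
CMP R6, 0  (cmp 2,0)
JNZ body: taken
LOAD R3, [R0] → R3=M[212]=27
ADD R5, R3 → R5=9+27=36
ADD R0, 4 → R0=212+4=216
SUB R6, 1 → R6=2-1=1
CMP R6, 0  (cmp 1,0)
JNZ body: taken
LOAD R3, [R0] → R3=M[216]=17
ADD R5, R3 → R5=36+17=53
ADD R0, 4 → R0=216+4=220
SUB R6, 1 → R6=1-1=0
CMP R6, 0  (cmp 0,0)
JNZ body: not taken
STORE R5, [212] → M[212]=53
halt.

220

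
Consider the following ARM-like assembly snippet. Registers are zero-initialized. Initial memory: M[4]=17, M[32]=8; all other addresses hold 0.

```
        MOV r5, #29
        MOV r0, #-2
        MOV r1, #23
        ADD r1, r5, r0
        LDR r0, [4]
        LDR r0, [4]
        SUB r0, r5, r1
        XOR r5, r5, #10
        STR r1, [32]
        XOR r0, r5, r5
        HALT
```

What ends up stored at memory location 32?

27

MOV r5, #29 → r5=29
MOV r0, #-2 → r0=-2
MOV r1, #23 → r1=23
ADD r1, r5, r0 → r1=29+(-2)=27
LDR r0, [4] → r0=M[4]=17
LDR r0, [4] → r0=M[4]=17
SUB r0, r5, r1 → r0=29-27=2
XOR r5, r5, #10 → r5=29^10=23
STR r1, [32] → M[32]=27
XOR r0, r5, r5 → r0=23^23=0
halt.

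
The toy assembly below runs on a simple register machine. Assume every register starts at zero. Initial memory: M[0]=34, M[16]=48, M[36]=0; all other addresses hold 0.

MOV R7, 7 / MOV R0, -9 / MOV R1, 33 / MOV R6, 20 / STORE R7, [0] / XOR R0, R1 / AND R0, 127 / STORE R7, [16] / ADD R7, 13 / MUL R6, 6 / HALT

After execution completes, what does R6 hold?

120

MOV R7, 7 → R7=7
MOV R0, -9 → R0=-9
MOV R1, 33 → R1=33
MOV R6, 20 → R6=20
STORE R7, [0] → M[0]=7
XOR R0, R1 → R0=(-9)^33=-42
AND R0, 127 → R0=(-42)&127=86
STORE R7, [16] → M[16]=7
ADD R7, 13 → R7=7+13=20
MUL R6, 6 → R6=20*6=120
halt.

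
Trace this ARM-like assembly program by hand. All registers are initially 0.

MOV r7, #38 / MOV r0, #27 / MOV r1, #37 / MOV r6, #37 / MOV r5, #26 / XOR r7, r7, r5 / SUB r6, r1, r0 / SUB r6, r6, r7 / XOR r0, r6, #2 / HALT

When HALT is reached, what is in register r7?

60

r7=38
r0=27
r1=37
r6=37
r5=26
r7=38^26=60
r6=37-27=10
r6=10-60=-50
r0=(-50)^2=-52
halt.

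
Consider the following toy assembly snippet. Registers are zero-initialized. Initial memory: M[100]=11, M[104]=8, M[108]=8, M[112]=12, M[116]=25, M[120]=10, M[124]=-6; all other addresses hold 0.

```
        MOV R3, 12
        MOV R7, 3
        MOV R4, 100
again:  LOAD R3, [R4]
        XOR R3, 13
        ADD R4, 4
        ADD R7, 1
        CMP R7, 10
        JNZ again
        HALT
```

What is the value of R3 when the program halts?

after MOV R3, 12: R3=12
after MOV R7, 3: R7=3
after MOV R4, 100: R4=100
after LOAD R3, [R4]: R3=M[100]=11
after XOR R3, 13: R3=11^13=6
after ADD R4, 4: R4=100+4=104
after ADD R7, 1: R7=3+1=4
CMP R7, 10  (cmp 4,10)
JNZ again: taken
after LOAD R3, [R4]: R3=M[104]=8
after XOR R3, 13: R3=8^13=5
after ADD R4, 4: R4=104+4=108
after ADD R7, 1: R7=4+1=5
CMP R7, 10  (cmp 5,10)
JNZ again: taken
after LOAD R3, [R4]: R3=M[108]=8
after XOR R3, 13: R3=8^13=5
after ADD R4, 4: R4=108+4=112
after ADD R7, 1: R7=5+1=6
CMP R7, 10  (cmp 6,10)
JNZ again: taken
after LOAD R3, [R4]: R3=M[112]=12
after XOR R3, 13: R3=12^13=1
after ADD R4, 4: R4=112+4=116
after ADD R7, 1: R7=6+1=7
CMP R7, 10  (cmp 7,10)
JNZ again: taken
after LOAD R3, [R4]: R3=M[116]=25
after XOR R3, 13: R3=25^13=20
after ADD R4, 4: R4=116+4=120
after ADD R7, 1: R7=7+1=8
CMP R7, 10  (cmp 8,10)
JNZ again: taken
after LOAD R3, [R4]: R3=M[120]=10
after XOR R3, 13: R3=10^13=7
after ADD R4, 4: R4=120+4=124
after ADD R7, 1: R7=8+1=9
CMP R7, 10  (cmp 9,10)
JNZ again: taken
after LOAD R3, [R4]: R3=M[124]=-6
after XOR R3, 13: R3=(-6)^13=-9
after ADD R4, 4: R4=124+4=128
after ADD R7, 1: R7=9+1=10
CMP R7, 10  (cmp 10,10)
JNZ again: not taken
halt.

-9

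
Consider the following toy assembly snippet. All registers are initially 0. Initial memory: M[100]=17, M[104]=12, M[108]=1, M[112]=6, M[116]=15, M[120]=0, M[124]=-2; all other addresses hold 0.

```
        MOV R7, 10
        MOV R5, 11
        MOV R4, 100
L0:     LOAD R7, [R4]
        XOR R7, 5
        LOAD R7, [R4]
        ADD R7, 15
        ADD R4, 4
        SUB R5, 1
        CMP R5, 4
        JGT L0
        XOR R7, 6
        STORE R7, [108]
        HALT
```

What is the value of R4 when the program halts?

128

after MOV R7, 10: R7=10
after MOV R5, 11: R5=11
after MOV R4, 100: R4=100
after LOAD R7, [R4]: R7=M[100]=17
after XOR R7, 5: R7=17^5=20
after LOAD R7, [R4]: R7=M[100]=17
after ADD R7, 15: R7=17+15=32
after ADD R4, 4: R4=100+4=104
after SUB R5, 1: R5=11-1=10
CMP R5, 4  (cmp 10,4)
JGT L0: taken
after LOAD R7, [R4]: R7=M[104]=12
after XOR R7, 5: R7=12^5=9
after LOAD R7, [R4]: R7=M[104]=12
after ADD R7, 15: R7=12+15=27
after ADD R4, 4: R4=104+4=108
after SUB R5, 1: R5=10-1=9
CMP R5, 4  (cmp 9,4)
JGT L0: taken
after LOAD R7, [R4]: R7=M[108]=1
after XOR R7, 5: R7=1^5=4
after LOAD R7, [R4]: R7=M[108]=1
after ADD R7, 15: R7=1+15=16
after ADD R4, 4: R4=108+4=112
after SUB R5, 1: R5=9-1=8
CMP R5, 4  (cmp 8,4)
JGT L0: taken
after LOAD R7, [R4]: R7=M[112]=6
after XOR R7, 5: R7=6^5=3
after LOAD R7, [R4]: R7=M[112]=6
after ADD R7, 15: R7=6+15=21
after ADD R4, 4: R4=112+4=116
after SUB R5, 1: R5=8-1=7
CMP R5, 4  (cmp 7,4)
JGT L0: taken
after LOAD R7, [R4]: R7=M[116]=15
after XOR R7, 5: R7=15^5=10
after LOAD R7, [R4]: R7=M[116]=15
after ADD R7, 15: R7=15+15=30
after ADD R4, 4: R4=116+4=120
after SUB R5, 1: R5=7-1=6
CMP R5, 4  (cmp 6,4)
JGT L0: taken
after LOAD R7, [R4]: R7=M[120]=0
after XOR R7, 5: R7=0^5=5
after LOAD R7, [R4]: R7=M[120]=0
after ADD R7, 15: R7=0+15=15
after ADD R4, 4: R4=120+4=124
after SUB R5, 1: R5=6-1=5
CMP R5, 4  (cmp 5,4)
JGT L0: taken
after LOAD R7, [R4]: R7=M[124]=-2
after XOR R7, 5: R7=(-2)^5=-5
after LOAD R7, [R4]: R7=M[124]=-2
after ADD R7, 15: R7=(-2)+15=13
after ADD R4, 4: R4=124+4=128
after SUB R5, 1: R5=5-1=4
CMP R5, 4  (cmp 4,4)
JGT L0: not taken
after XOR R7, 6: R7=13^6=11
STORE R7, [108] → M[108]=11
halt.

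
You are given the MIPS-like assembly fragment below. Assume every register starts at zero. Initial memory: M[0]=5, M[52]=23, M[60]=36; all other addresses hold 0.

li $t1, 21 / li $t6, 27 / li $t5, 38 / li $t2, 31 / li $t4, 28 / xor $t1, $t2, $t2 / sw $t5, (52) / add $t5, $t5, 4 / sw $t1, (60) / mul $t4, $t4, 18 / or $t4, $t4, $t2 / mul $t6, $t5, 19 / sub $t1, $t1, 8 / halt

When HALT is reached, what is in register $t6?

798

$t1=21
$t6=27
$t5=38
$t2=31
$t4=28
$t1=31^31=0
sw $t5, (52) → M[52]=38
$t5=38+4=42
sw $t1, (60) → M[60]=0
$t4=28*18=504
$t4=504|31=511
$t6=42*19=798
$t1=0-8=-8
halt.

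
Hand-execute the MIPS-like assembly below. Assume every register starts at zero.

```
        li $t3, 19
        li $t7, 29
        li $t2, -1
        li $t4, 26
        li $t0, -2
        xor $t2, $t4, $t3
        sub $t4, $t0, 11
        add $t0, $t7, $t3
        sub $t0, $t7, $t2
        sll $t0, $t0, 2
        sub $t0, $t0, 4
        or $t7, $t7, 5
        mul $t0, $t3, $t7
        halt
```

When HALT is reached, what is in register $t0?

551

after li $t3, 19: $t3=19
after li $t7, 29: $t7=29
after li $t2, -1: $t2=-1
after li $t4, 26: $t4=26
after li $t0, -2: $t0=-2
after xor $t2, $t4, $t3: $t2=26^19=9
after sub $t4, $t0, 11: $t4=(-2)-11=-13
after add $t0, $t7, $t3: $t0=29+19=48
after sub $t0, $t7, $t2: $t0=29-9=20
after sll $t0, $t0, 2: $t0=20<<2=80
after sub $t0, $t0, 4: $t0=80-4=76
after or $t7, $t7, 5: $t7=29|5=29
after mul $t0, $t3, $t7: $t0=19*29=551
halt.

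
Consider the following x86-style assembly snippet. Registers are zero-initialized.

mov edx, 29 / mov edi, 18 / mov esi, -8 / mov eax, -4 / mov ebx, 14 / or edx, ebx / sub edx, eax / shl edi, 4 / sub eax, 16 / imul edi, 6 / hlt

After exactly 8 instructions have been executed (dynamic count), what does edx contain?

35

edx=29
edi=18
esi=-8
eax=-4
ebx=14
edx=29|14=31
edx=31-(-4)=35
edi=18<<4=288
After step 8: edx = 35.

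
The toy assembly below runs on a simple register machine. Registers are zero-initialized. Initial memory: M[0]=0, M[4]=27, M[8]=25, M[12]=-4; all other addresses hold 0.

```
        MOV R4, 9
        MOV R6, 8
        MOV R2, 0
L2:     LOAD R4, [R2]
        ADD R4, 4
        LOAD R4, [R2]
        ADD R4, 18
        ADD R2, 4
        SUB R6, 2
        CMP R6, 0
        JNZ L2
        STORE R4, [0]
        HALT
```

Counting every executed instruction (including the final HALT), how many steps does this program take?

R4=9
R6=8
R2=0
R4=M[0]=0
R4=0+4=4
R4=M[0]=0
R4=0+18=18
R2=0+4=4
R6=8-2=6
CMP R6, 0  (cmp 6,0)
JNZ L2: taken
R4=M[4]=27
R4=27+4=31
R4=M[4]=27
R4=27+18=45
R2=4+4=8
R6=6-2=4
CMP R6, 0  (cmp 4,0)
JNZ L2: taken
R4=M[8]=25
R4=25+4=29
R4=M[8]=25
R4=25+18=43
R2=8+4=12
R6=4-2=2
CMP R6, 0  (cmp 2,0)
JNZ L2: taken
R4=M[12]=-4
R4=(-4)+4=0
R4=M[12]=-4
R4=(-4)+18=14
R2=12+4=16
R6=2-2=0
CMP R6, 0  (cmp 0,0)
JNZ L2: not taken
STORE R4, [0] → M[0]=14
halt.
Total executed instructions: 37.

37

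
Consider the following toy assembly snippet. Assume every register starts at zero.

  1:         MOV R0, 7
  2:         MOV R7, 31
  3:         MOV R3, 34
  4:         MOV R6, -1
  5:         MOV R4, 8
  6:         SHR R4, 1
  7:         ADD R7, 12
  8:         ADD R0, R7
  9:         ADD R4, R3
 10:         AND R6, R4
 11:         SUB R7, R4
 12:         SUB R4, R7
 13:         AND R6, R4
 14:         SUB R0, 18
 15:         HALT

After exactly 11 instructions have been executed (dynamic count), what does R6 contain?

38

MOV R0, 7 → R0=7
MOV R7, 31 → R7=31
MOV R3, 34 → R3=34
MOV R6, -1 → R6=-1
MOV R4, 8 → R4=8
SHR R4, 1 → R4=8>>1=4
ADD R7, 12 → R7=31+12=43
ADD R0, R7 → R0=7+43=50
ADD R4, R3 → R4=4+34=38
AND R6, R4 → R6=(-1)&38=38
SUB R7, R4 → R7=43-38=5
After step 11: R6 = 38.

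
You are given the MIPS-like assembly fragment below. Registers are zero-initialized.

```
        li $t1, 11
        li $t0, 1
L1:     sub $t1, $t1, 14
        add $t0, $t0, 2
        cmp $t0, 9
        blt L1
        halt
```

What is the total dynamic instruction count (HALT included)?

$t1=11
$t0=1
$t1=11-14=-3
$t0=1+2=3
cmp $t0, 9  (cmp 3,9)
blt L1: taken
$t1=(-3)-14=-17
$t0=3+2=5
cmp $t0, 9  (cmp 5,9)
blt L1: taken
$t1=(-17)-14=-31
$t0=5+2=7
cmp $t0, 9  (cmp 7,9)
blt L1: taken
$t1=(-31)-14=-45
$t0=7+2=9
cmp $t0, 9  (cmp 9,9)
blt L1: not taken
halt.
Total executed instructions: 19.

19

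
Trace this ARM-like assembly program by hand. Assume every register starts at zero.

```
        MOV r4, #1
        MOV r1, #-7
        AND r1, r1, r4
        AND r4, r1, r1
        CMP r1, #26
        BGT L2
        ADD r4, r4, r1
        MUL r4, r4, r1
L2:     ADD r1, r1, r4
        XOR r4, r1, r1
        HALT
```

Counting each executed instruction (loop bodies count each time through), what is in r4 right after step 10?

0

r4=1
r1=-7
r1=(-7)&1=1
r4=1&1=1
CMP r1, #26  (cmp 1,26)
BGT L2: not taken
r4=1+1=2
r4=2*1=2
r1=1+2=3
r4=3^3=0
After step 10: r4 = 0.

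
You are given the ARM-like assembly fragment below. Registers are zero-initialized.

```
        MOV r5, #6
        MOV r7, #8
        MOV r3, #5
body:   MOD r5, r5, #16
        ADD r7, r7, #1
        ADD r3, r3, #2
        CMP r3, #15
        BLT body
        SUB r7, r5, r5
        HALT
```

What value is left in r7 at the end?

0

r5=6
r7=8
r3=5
r5=6%16=6
r7=8+1=9
r3=5+2=7
CMP r3, #15  (cmp 7,15)
BLT body: taken
r5=6%16=6
r7=9+1=10
r3=7+2=9
CMP r3, #15  (cmp 9,15)
BLT body: taken
r5=6%16=6
r7=10+1=11
r3=9+2=11
CMP r3, #15  (cmp 11,15)
BLT body: taken
r5=6%16=6
r7=11+1=12
r3=11+2=13
CMP r3, #15  (cmp 13,15)
BLT body: taken
r5=6%16=6
r7=12+1=13
r3=13+2=15
CMP r3, #15  (cmp 15,15)
BLT body: not taken
r7=6-6=0
halt.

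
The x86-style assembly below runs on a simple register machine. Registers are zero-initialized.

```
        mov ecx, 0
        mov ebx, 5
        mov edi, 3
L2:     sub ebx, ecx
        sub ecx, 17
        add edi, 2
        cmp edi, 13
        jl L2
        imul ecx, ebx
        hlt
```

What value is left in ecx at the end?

-14875

ecx=0
ebx=5
edi=3
ebx=5-0=5
ecx=0-17=-17
edi=3+2=5
cmp edi, 13  (cmp 5,13)
jl L2: taken
ebx=5-(-17)=22
ecx=(-17)-17=-34
edi=5+2=7
cmp edi, 13  (cmp 7,13)
jl L2: taken
ebx=22-(-34)=56
ecx=(-34)-17=-51
edi=7+2=9
cmp edi, 13  (cmp 9,13)
jl L2: taken
ebx=56-(-51)=107
ecx=(-51)-17=-68
edi=9+2=11
cmp edi, 13  (cmp 11,13)
jl L2: taken
ebx=107-(-68)=175
ecx=(-68)-17=-85
edi=11+2=13
cmp edi, 13  (cmp 13,13)
jl L2: not taken
ecx=(-85)*175=-14875
halt.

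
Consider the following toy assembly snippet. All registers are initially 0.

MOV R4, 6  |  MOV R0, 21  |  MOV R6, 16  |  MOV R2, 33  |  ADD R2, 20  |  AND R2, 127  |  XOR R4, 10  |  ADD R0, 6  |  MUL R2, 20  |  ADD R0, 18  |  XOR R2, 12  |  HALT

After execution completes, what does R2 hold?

R4=6
R0=21
R6=16
R2=33
R2=33+20=53
R2=53&127=53
R4=6^10=12
R0=21+6=27
R2=53*20=1060
R0=27+18=45
R2=1060^12=1064
halt.

1064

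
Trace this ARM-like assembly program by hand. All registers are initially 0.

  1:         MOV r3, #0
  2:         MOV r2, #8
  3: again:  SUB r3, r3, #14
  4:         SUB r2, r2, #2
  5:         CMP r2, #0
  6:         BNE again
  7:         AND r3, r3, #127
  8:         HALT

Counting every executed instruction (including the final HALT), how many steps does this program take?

20

r3=0
r2=8
r3=0-14=-14
r2=8-2=6
CMP r2, #0  (cmp 6,0)
BNE again: taken
r3=(-14)-14=-28
r2=6-2=4
CMP r2, #0  (cmp 4,0)
BNE again: taken
r3=(-28)-14=-42
r2=4-2=2
CMP r2, #0  (cmp 2,0)
BNE again: taken
r3=(-42)-14=-56
r2=2-2=0
CMP r2, #0  (cmp 0,0)
BNE again: not taken
r3=(-56)&127=72
halt.
Total executed instructions: 20.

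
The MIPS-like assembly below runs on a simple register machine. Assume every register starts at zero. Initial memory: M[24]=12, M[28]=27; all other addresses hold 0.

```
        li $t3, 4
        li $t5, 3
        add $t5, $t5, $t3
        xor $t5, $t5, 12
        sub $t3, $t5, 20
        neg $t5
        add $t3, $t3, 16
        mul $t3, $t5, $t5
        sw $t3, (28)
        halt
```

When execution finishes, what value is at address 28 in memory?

$t3=4
$t5=3
$t5=3+4=7
$t5=7^12=11
$t3=11-20=-9
$t5=-(11)=-11
$t3=(-9)+16=7
$t3=(-11)*(-11)=121
sw $t3, (28) → M[28]=121
halt.

121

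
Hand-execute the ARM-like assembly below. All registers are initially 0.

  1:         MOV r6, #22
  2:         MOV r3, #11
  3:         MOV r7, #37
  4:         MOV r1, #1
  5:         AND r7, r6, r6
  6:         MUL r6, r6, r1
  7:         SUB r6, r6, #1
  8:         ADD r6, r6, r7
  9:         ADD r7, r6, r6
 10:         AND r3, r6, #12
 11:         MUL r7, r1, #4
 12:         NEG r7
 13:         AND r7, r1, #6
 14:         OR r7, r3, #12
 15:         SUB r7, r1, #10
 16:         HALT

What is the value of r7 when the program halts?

MOV r6, #22 → r6=22
MOV r3, #11 → r3=11
MOV r7, #37 → r7=37
MOV r1, #1 → r1=1
AND r7, r6, r6 → r7=22&22=22
MUL r6, r6, r1 → r6=22*1=22
SUB r6, r6, #1 → r6=22-1=21
ADD r6, r6, r7 → r6=21+22=43
ADD r7, r6, r6 → r7=43+43=86
AND r3, r6, #12 → r3=43&12=8
MUL r7, r1, #4 → r7=1*4=4
NEG r7 → r7=-(4)=-4
AND r7, r1, #6 → r7=1&6=0
OR r7, r3, #12 → r7=8|12=12
SUB r7, r1, #10 → r7=1-10=-9
halt.

-9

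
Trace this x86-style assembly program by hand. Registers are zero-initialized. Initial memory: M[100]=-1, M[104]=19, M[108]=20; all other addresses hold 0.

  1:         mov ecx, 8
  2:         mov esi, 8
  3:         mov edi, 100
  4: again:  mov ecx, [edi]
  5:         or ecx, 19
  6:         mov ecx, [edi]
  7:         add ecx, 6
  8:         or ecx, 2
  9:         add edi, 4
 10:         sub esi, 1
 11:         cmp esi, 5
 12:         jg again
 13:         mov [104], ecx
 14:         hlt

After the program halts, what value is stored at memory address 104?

26

mov ecx, 8 → ecx=8
mov esi, 8 → esi=8
mov edi, 100 → edi=100
mov ecx, [edi] → ecx=M[100]=-1
or ecx, 19 → ecx=(-1)|19=-1
mov ecx, [edi] → ecx=M[100]=-1
add ecx, 6 → ecx=(-1)+6=5
or ecx, 2 → ecx=5|2=7
add edi, 4 → edi=100+4=104
sub esi, 1 → esi=8-1=7
cmp esi, 5  (cmp 7,5)
jg again: taken
mov ecx, [edi] → ecx=M[104]=19
or ecx, 19 → ecx=19|19=19
mov ecx, [edi] → ecx=M[104]=19
add ecx, 6 → ecx=19+6=25
or ecx, 2 → ecx=25|2=27
add edi, 4 → edi=104+4=108
sub esi, 1 → esi=7-1=6
cmp esi, 5  (cmp 6,5)
jg again: taken
mov ecx, [edi] → ecx=M[108]=20
or ecx, 19 → ecx=20|19=23
mov ecx, [edi] → ecx=M[108]=20
add ecx, 6 → ecx=20+6=26
or ecx, 2 → ecx=26|2=26
add edi, 4 → edi=108+4=112
sub esi, 1 → esi=6-1=5
cmp esi, 5  (cmp 5,5)
jg again: not taken
mov [104], ecx → M[104]=26
halt.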